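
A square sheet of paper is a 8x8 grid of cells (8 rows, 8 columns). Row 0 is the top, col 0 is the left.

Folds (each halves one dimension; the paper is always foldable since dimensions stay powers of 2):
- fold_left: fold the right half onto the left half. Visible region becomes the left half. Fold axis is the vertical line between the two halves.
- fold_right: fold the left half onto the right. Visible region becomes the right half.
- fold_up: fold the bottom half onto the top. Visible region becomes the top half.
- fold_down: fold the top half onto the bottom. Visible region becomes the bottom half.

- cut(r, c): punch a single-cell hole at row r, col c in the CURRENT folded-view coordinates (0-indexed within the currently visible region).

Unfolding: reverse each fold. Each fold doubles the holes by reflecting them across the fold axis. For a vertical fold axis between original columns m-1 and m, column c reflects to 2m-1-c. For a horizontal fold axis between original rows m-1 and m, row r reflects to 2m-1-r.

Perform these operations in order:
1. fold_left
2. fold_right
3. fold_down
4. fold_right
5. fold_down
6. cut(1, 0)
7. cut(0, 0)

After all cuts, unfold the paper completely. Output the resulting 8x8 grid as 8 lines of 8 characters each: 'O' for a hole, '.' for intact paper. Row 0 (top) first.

Answer: OOOOOOOO
OOOOOOOO
OOOOOOOO
OOOOOOOO
OOOOOOOO
OOOOOOOO
OOOOOOOO
OOOOOOOO

Derivation:
Op 1 fold_left: fold axis v@4; visible region now rows[0,8) x cols[0,4) = 8x4
Op 2 fold_right: fold axis v@2; visible region now rows[0,8) x cols[2,4) = 8x2
Op 3 fold_down: fold axis h@4; visible region now rows[4,8) x cols[2,4) = 4x2
Op 4 fold_right: fold axis v@3; visible region now rows[4,8) x cols[3,4) = 4x1
Op 5 fold_down: fold axis h@6; visible region now rows[6,8) x cols[3,4) = 2x1
Op 6 cut(1, 0): punch at orig (7,3); cuts so far [(7, 3)]; region rows[6,8) x cols[3,4) = 2x1
Op 7 cut(0, 0): punch at orig (6,3); cuts so far [(6, 3), (7, 3)]; region rows[6,8) x cols[3,4) = 2x1
Unfold 1 (reflect across h@6): 4 holes -> [(4, 3), (5, 3), (6, 3), (7, 3)]
Unfold 2 (reflect across v@3): 8 holes -> [(4, 2), (4, 3), (5, 2), (5, 3), (6, 2), (6, 3), (7, 2), (7, 3)]
Unfold 3 (reflect across h@4): 16 holes -> [(0, 2), (0, 3), (1, 2), (1, 3), (2, 2), (2, 3), (3, 2), (3, 3), (4, 2), (4, 3), (5, 2), (5, 3), (6, 2), (6, 3), (7, 2), (7, 3)]
Unfold 4 (reflect across v@2): 32 holes -> [(0, 0), (0, 1), (0, 2), (0, 3), (1, 0), (1, 1), (1, 2), (1, 3), (2, 0), (2, 1), (2, 2), (2, 3), (3, 0), (3, 1), (3, 2), (3, 3), (4, 0), (4, 1), (4, 2), (4, 3), (5, 0), (5, 1), (5, 2), (5, 3), (6, 0), (6, 1), (6, 2), (6, 3), (7, 0), (7, 1), (7, 2), (7, 3)]
Unfold 5 (reflect across v@4): 64 holes -> [(0, 0), (0, 1), (0, 2), (0, 3), (0, 4), (0, 5), (0, 6), (0, 7), (1, 0), (1, 1), (1, 2), (1, 3), (1, 4), (1, 5), (1, 6), (1, 7), (2, 0), (2, 1), (2, 2), (2, 3), (2, 4), (2, 5), (2, 6), (2, 7), (3, 0), (3, 1), (3, 2), (3, 3), (3, 4), (3, 5), (3, 6), (3, 7), (4, 0), (4, 1), (4, 2), (4, 3), (4, 4), (4, 5), (4, 6), (4, 7), (5, 0), (5, 1), (5, 2), (5, 3), (5, 4), (5, 5), (5, 6), (5, 7), (6, 0), (6, 1), (6, 2), (6, 3), (6, 4), (6, 5), (6, 6), (6, 7), (7, 0), (7, 1), (7, 2), (7, 3), (7, 4), (7, 5), (7, 6), (7, 7)]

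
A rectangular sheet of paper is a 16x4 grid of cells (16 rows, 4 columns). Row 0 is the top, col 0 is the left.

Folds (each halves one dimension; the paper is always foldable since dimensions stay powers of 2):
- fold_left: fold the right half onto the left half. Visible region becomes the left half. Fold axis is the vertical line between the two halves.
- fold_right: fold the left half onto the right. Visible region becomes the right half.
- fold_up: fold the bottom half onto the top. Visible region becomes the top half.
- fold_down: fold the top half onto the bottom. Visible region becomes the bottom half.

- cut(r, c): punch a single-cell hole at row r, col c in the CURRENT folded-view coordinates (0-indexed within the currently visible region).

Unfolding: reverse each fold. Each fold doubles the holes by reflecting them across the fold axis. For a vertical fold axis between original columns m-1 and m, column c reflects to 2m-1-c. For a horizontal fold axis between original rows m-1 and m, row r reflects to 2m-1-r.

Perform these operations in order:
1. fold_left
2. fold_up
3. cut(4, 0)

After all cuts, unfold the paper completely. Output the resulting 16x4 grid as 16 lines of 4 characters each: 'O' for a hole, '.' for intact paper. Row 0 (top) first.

Op 1 fold_left: fold axis v@2; visible region now rows[0,16) x cols[0,2) = 16x2
Op 2 fold_up: fold axis h@8; visible region now rows[0,8) x cols[0,2) = 8x2
Op 3 cut(4, 0): punch at orig (4,0); cuts so far [(4, 0)]; region rows[0,8) x cols[0,2) = 8x2
Unfold 1 (reflect across h@8): 2 holes -> [(4, 0), (11, 0)]
Unfold 2 (reflect across v@2): 4 holes -> [(4, 0), (4, 3), (11, 0), (11, 3)]

Answer: ....
....
....
....
O..O
....
....
....
....
....
....
O..O
....
....
....
....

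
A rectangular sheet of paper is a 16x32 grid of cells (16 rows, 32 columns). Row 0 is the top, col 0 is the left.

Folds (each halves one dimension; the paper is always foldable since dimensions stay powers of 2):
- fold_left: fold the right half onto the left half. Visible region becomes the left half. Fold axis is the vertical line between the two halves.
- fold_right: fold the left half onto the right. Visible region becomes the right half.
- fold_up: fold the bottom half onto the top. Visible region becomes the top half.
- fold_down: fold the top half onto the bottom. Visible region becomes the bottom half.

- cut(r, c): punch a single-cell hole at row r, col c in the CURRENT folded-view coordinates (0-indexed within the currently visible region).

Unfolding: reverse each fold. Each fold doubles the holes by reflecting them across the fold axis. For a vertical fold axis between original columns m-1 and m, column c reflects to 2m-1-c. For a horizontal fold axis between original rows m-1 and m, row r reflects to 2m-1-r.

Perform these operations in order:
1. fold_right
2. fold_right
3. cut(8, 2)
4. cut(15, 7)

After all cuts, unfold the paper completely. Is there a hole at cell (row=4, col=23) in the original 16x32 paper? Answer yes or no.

Answer: no

Derivation:
Op 1 fold_right: fold axis v@16; visible region now rows[0,16) x cols[16,32) = 16x16
Op 2 fold_right: fold axis v@24; visible region now rows[0,16) x cols[24,32) = 16x8
Op 3 cut(8, 2): punch at orig (8,26); cuts so far [(8, 26)]; region rows[0,16) x cols[24,32) = 16x8
Op 4 cut(15, 7): punch at orig (15,31); cuts so far [(8, 26), (15, 31)]; region rows[0,16) x cols[24,32) = 16x8
Unfold 1 (reflect across v@24): 4 holes -> [(8, 21), (8, 26), (15, 16), (15, 31)]
Unfold 2 (reflect across v@16): 8 holes -> [(8, 5), (8, 10), (8, 21), (8, 26), (15, 0), (15, 15), (15, 16), (15, 31)]
Holes: [(8, 5), (8, 10), (8, 21), (8, 26), (15, 0), (15, 15), (15, 16), (15, 31)]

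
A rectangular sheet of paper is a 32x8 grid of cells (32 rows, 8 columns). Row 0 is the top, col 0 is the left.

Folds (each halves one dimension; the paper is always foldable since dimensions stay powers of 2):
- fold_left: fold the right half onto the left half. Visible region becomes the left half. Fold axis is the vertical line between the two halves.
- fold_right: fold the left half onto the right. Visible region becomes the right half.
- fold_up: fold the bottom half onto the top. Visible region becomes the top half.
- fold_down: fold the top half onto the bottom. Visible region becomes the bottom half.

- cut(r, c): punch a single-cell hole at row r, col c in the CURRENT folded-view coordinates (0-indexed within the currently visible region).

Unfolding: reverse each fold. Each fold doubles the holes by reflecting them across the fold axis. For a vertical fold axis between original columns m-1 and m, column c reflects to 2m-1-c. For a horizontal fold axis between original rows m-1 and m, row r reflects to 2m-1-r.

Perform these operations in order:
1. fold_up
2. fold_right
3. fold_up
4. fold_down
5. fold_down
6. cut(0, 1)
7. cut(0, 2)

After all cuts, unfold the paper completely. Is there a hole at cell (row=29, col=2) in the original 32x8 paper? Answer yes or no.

Op 1 fold_up: fold axis h@16; visible region now rows[0,16) x cols[0,8) = 16x8
Op 2 fold_right: fold axis v@4; visible region now rows[0,16) x cols[4,8) = 16x4
Op 3 fold_up: fold axis h@8; visible region now rows[0,8) x cols[4,8) = 8x4
Op 4 fold_down: fold axis h@4; visible region now rows[4,8) x cols[4,8) = 4x4
Op 5 fold_down: fold axis h@6; visible region now rows[6,8) x cols[4,8) = 2x4
Op 6 cut(0, 1): punch at orig (6,5); cuts so far [(6, 5)]; region rows[6,8) x cols[4,8) = 2x4
Op 7 cut(0, 2): punch at orig (6,6); cuts so far [(6, 5), (6, 6)]; region rows[6,8) x cols[4,8) = 2x4
Unfold 1 (reflect across h@6): 4 holes -> [(5, 5), (5, 6), (6, 5), (6, 6)]
Unfold 2 (reflect across h@4): 8 holes -> [(1, 5), (1, 6), (2, 5), (2, 6), (5, 5), (5, 6), (6, 5), (6, 6)]
Unfold 3 (reflect across h@8): 16 holes -> [(1, 5), (1, 6), (2, 5), (2, 6), (5, 5), (5, 6), (6, 5), (6, 6), (9, 5), (9, 6), (10, 5), (10, 6), (13, 5), (13, 6), (14, 5), (14, 6)]
Unfold 4 (reflect across v@4): 32 holes -> [(1, 1), (1, 2), (1, 5), (1, 6), (2, 1), (2, 2), (2, 5), (2, 6), (5, 1), (5, 2), (5, 5), (5, 6), (6, 1), (6, 2), (6, 5), (6, 6), (9, 1), (9, 2), (9, 5), (9, 6), (10, 1), (10, 2), (10, 5), (10, 6), (13, 1), (13, 2), (13, 5), (13, 6), (14, 1), (14, 2), (14, 5), (14, 6)]
Unfold 5 (reflect across h@16): 64 holes -> [(1, 1), (1, 2), (1, 5), (1, 6), (2, 1), (2, 2), (2, 5), (2, 6), (5, 1), (5, 2), (5, 5), (5, 6), (6, 1), (6, 2), (6, 5), (6, 6), (9, 1), (9, 2), (9, 5), (9, 6), (10, 1), (10, 2), (10, 5), (10, 6), (13, 1), (13, 2), (13, 5), (13, 6), (14, 1), (14, 2), (14, 5), (14, 6), (17, 1), (17, 2), (17, 5), (17, 6), (18, 1), (18, 2), (18, 5), (18, 6), (21, 1), (21, 2), (21, 5), (21, 6), (22, 1), (22, 2), (22, 5), (22, 6), (25, 1), (25, 2), (25, 5), (25, 6), (26, 1), (26, 2), (26, 5), (26, 6), (29, 1), (29, 2), (29, 5), (29, 6), (30, 1), (30, 2), (30, 5), (30, 6)]
Holes: [(1, 1), (1, 2), (1, 5), (1, 6), (2, 1), (2, 2), (2, 5), (2, 6), (5, 1), (5, 2), (5, 5), (5, 6), (6, 1), (6, 2), (6, 5), (6, 6), (9, 1), (9, 2), (9, 5), (9, 6), (10, 1), (10, 2), (10, 5), (10, 6), (13, 1), (13, 2), (13, 5), (13, 6), (14, 1), (14, 2), (14, 5), (14, 6), (17, 1), (17, 2), (17, 5), (17, 6), (18, 1), (18, 2), (18, 5), (18, 6), (21, 1), (21, 2), (21, 5), (21, 6), (22, 1), (22, 2), (22, 5), (22, 6), (25, 1), (25, 2), (25, 5), (25, 6), (26, 1), (26, 2), (26, 5), (26, 6), (29, 1), (29, 2), (29, 5), (29, 6), (30, 1), (30, 2), (30, 5), (30, 6)]

Answer: yes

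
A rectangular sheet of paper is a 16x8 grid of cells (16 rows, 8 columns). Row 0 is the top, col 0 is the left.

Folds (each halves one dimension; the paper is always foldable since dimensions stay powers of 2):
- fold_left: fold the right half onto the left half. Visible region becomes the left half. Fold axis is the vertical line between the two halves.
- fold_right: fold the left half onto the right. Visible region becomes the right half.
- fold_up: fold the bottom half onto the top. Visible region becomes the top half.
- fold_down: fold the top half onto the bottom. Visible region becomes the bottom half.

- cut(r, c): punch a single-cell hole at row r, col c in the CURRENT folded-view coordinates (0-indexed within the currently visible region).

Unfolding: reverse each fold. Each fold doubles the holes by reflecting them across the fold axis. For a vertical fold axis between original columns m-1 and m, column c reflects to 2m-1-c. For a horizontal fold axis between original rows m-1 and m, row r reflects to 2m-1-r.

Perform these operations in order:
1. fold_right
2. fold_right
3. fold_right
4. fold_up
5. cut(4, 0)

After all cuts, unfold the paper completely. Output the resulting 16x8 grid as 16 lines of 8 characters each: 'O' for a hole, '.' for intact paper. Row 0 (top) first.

Op 1 fold_right: fold axis v@4; visible region now rows[0,16) x cols[4,8) = 16x4
Op 2 fold_right: fold axis v@6; visible region now rows[0,16) x cols[6,8) = 16x2
Op 3 fold_right: fold axis v@7; visible region now rows[0,16) x cols[7,8) = 16x1
Op 4 fold_up: fold axis h@8; visible region now rows[0,8) x cols[7,8) = 8x1
Op 5 cut(4, 0): punch at orig (4,7); cuts so far [(4, 7)]; region rows[0,8) x cols[7,8) = 8x1
Unfold 1 (reflect across h@8): 2 holes -> [(4, 7), (11, 7)]
Unfold 2 (reflect across v@7): 4 holes -> [(4, 6), (4, 7), (11, 6), (11, 7)]
Unfold 3 (reflect across v@6): 8 holes -> [(4, 4), (4, 5), (4, 6), (4, 7), (11, 4), (11, 5), (11, 6), (11, 7)]
Unfold 4 (reflect across v@4): 16 holes -> [(4, 0), (4, 1), (4, 2), (4, 3), (4, 4), (4, 5), (4, 6), (4, 7), (11, 0), (11, 1), (11, 2), (11, 3), (11, 4), (11, 5), (11, 6), (11, 7)]

Answer: ........
........
........
........
OOOOOOOO
........
........
........
........
........
........
OOOOOOOO
........
........
........
........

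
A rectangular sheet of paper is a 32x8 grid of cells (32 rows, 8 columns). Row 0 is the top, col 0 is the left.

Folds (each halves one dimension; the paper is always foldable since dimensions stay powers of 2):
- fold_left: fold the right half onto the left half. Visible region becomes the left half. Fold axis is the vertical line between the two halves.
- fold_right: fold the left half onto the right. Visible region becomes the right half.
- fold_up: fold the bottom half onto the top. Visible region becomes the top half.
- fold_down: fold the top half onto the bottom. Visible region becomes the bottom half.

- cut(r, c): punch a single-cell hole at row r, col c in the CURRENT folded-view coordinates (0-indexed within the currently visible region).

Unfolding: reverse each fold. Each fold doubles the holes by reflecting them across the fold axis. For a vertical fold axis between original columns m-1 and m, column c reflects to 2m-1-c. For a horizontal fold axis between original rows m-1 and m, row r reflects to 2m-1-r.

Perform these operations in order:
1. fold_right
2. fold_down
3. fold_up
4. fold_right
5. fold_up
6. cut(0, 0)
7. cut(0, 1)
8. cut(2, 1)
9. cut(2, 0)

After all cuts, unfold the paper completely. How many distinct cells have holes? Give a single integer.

Answer: 128

Derivation:
Op 1 fold_right: fold axis v@4; visible region now rows[0,32) x cols[4,8) = 32x4
Op 2 fold_down: fold axis h@16; visible region now rows[16,32) x cols[4,8) = 16x4
Op 3 fold_up: fold axis h@24; visible region now rows[16,24) x cols[4,8) = 8x4
Op 4 fold_right: fold axis v@6; visible region now rows[16,24) x cols[6,8) = 8x2
Op 5 fold_up: fold axis h@20; visible region now rows[16,20) x cols[6,8) = 4x2
Op 6 cut(0, 0): punch at orig (16,6); cuts so far [(16, 6)]; region rows[16,20) x cols[6,8) = 4x2
Op 7 cut(0, 1): punch at orig (16,7); cuts so far [(16, 6), (16, 7)]; region rows[16,20) x cols[6,8) = 4x2
Op 8 cut(2, 1): punch at orig (18,7); cuts so far [(16, 6), (16, 7), (18, 7)]; region rows[16,20) x cols[6,8) = 4x2
Op 9 cut(2, 0): punch at orig (18,6); cuts so far [(16, 6), (16, 7), (18, 6), (18, 7)]; region rows[16,20) x cols[6,8) = 4x2
Unfold 1 (reflect across h@20): 8 holes -> [(16, 6), (16, 7), (18, 6), (18, 7), (21, 6), (21, 7), (23, 6), (23, 7)]
Unfold 2 (reflect across v@6): 16 holes -> [(16, 4), (16, 5), (16, 6), (16, 7), (18, 4), (18, 5), (18, 6), (18, 7), (21, 4), (21, 5), (21, 6), (21, 7), (23, 4), (23, 5), (23, 6), (23, 7)]
Unfold 3 (reflect across h@24): 32 holes -> [(16, 4), (16, 5), (16, 6), (16, 7), (18, 4), (18, 5), (18, 6), (18, 7), (21, 4), (21, 5), (21, 6), (21, 7), (23, 4), (23, 5), (23, 6), (23, 7), (24, 4), (24, 5), (24, 6), (24, 7), (26, 4), (26, 5), (26, 6), (26, 7), (29, 4), (29, 5), (29, 6), (29, 7), (31, 4), (31, 5), (31, 6), (31, 7)]
Unfold 4 (reflect across h@16): 64 holes -> [(0, 4), (0, 5), (0, 6), (0, 7), (2, 4), (2, 5), (2, 6), (2, 7), (5, 4), (5, 5), (5, 6), (5, 7), (7, 4), (7, 5), (7, 6), (7, 7), (8, 4), (8, 5), (8, 6), (8, 7), (10, 4), (10, 5), (10, 6), (10, 7), (13, 4), (13, 5), (13, 6), (13, 7), (15, 4), (15, 5), (15, 6), (15, 7), (16, 4), (16, 5), (16, 6), (16, 7), (18, 4), (18, 5), (18, 6), (18, 7), (21, 4), (21, 5), (21, 6), (21, 7), (23, 4), (23, 5), (23, 6), (23, 7), (24, 4), (24, 5), (24, 6), (24, 7), (26, 4), (26, 5), (26, 6), (26, 7), (29, 4), (29, 5), (29, 6), (29, 7), (31, 4), (31, 5), (31, 6), (31, 7)]
Unfold 5 (reflect across v@4): 128 holes -> [(0, 0), (0, 1), (0, 2), (0, 3), (0, 4), (0, 5), (0, 6), (0, 7), (2, 0), (2, 1), (2, 2), (2, 3), (2, 4), (2, 5), (2, 6), (2, 7), (5, 0), (5, 1), (5, 2), (5, 3), (5, 4), (5, 5), (5, 6), (5, 7), (7, 0), (7, 1), (7, 2), (7, 3), (7, 4), (7, 5), (7, 6), (7, 7), (8, 0), (8, 1), (8, 2), (8, 3), (8, 4), (8, 5), (8, 6), (8, 7), (10, 0), (10, 1), (10, 2), (10, 3), (10, 4), (10, 5), (10, 6), (10, 7), (13, 0), (13, 1), (13, 2), (13, 3), (13, 4), (13, 5), (13, 6), (13, 7), (15, 0), (15, 1), (15, 2), (15, 3), (15, 4), (15, 5), (15, 6), (15, 7), (16, 0), (16, 1), (16, 2), (16, 3), (16, 4), (16, 5), (16, 6), (16, 7), (18, 0), (18, 1), (18, 2), (18, 3), (18, 4), (18, 5), (18, 6), (18, 7), (21, 0), (21, 1), (21, 2), (21, 3), (21, 4), (21, 5), (21, 6), (21, 7), (23, 0), (23, 1), (23, 2), (23, 3), (23, 4), (23, 5), (23, 6), (23, 7), (24, 0), (24, 1), (24, 2), (24, 3), (24, 4), (24, 5), (24, 6), (24, 7), (26, 0), (26, 1), (26, 2), (26, 3), (26, 4), (26, 5), (26, 6), (26, 7), (29, 0), (29, 1), (29, 2), (29, 3), (29, 4), (29, 5), (29, 6), (29, 7), (31, 0), (31, 1), (31, 2), (31, 3), (31, 4), (31, 5), (31, 6), (31, 7)]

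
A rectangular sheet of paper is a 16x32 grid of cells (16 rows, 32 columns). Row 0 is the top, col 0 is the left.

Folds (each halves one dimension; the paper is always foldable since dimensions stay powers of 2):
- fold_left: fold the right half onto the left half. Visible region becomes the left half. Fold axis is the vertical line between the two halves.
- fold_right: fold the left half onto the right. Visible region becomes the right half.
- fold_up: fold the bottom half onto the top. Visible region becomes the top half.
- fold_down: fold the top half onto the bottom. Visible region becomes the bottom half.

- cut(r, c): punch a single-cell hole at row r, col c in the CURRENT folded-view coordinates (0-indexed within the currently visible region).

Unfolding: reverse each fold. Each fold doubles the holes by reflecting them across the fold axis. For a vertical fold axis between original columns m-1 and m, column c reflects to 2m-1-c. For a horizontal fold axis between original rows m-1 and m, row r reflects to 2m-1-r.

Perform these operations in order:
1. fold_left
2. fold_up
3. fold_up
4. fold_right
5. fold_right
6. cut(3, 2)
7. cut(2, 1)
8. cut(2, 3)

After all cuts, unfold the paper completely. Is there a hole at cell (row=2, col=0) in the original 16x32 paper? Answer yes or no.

Op 1 fold_left: fold axis v@16; visible region now rows[0,16) x cols[0,16) = 16x16
Op 2 fold_up: fold axis h@8; visible region now rows[0,8) x cols[0,16) = 8x16
Op 3 fold_up: fold axis h@4; visible region now rows[0,4) x cols[0,16) = 4x16
Op 4 fold_right: fold axis v@8; visible region now rows[0,4) x cols[8,16) = 4x8
Op 5 fold_right: fold axis v@12; visible region now rows[0,4) x cols[12,16) = 4x4
Op 6 cut(3, 2): punch at orig (3,14); cuts so far [(3, 14)]; region rows[0,4) x cols[12,16) = 4x4
Op 7 cut(2, 1): punch at orig (2,13); cuts so far [(2, 13), (3, 14)]; region rows[0,4) x cols[12,16) = 4x4
Op 8 cut(2, 3): punch at orig (2,15); cuts so far [(2, 13), (2, 15), (3, 14)]; region rows[0,4) x cols[12,16) = 4x4
Unfold 1 (reflect across v@12): 6 holes -> [(2, 8), (2, 10), (2, 13), (2, 15), (3, 9), (3, 14)]
Unfold 2 (reflect across v@8): 12 holes -> [(2, 0), (2, 2), (2, 5), (2, 7), (2, 8), (2, 10), (2, 13), (2, 15), (3, 1), (3, 6), (3, 9), (3, 14)]
Unfold 3 (reflect across h@4): 24 holes -> [(2, 0), (2, 2), (2, 5), (2, 7), (2, 8), (2, 10), (2, 13), (2, 15), (3, 1), (3, 6), (3, 9), (3, 14), (4, 1), (4, 6), (4, 9), (4, 14), (5, 0), (5, 2), (5, 5), (5, 7), (5, 8), (5, 10), (5, 13), (5, 15)]
Unfold 4 (reflect across h@8): 48 holes -> [(2, 0), (2, 2), (2, 5), (2, 7), (2, 8), (2, 10), (2, 13), (2, 15), (3, 1), (3, 6), (3, 9), (3, 14), (4, 1), (4, 6), (4, 9), (4, 14), (5, 0), (5, 2), (5, 5), (5, 7), (5, 8), (5, 10), (5, 13), (5, 15), (10, 0), (10, 2), (10, 5), (10, 7), (10, 8), (10, 10), (10, 13), (10, 15), (11, 1), (11, 6), (11, 9), (11, 14), (12, 1), (12, 6), (12, 9), (12, 14), (13, 0), (13, 2), (13, 5), (13, 7), (13, 8), (13, 10), (13, 13), (13, 15)]
Unfold 5 (reflect across v@16): 96 holes -> [(2, 0), (2, 2), (2, 5), (2, 7), (2, 8), (2, 10), (2, 13), (2, 15), (2, 16), (2, 18), (2, 21), (2, 23), (2, 24), (2, 26), (2, 29), (2, 31), (3, 1), (3, 6), (3, 9), (3, 14), (3, 17), (3, 22), (3, 25), (3, 30), (4, 1), (4, 6), (4, 9), (4, 14), (4, 17), (4, 22), (4, 25), (4, 30), (5, 0), (5, 2), (5, 5), (5, 7), (5, 8), (5, 10), (5, 13), (5, 15), (5, 16), (5, 18), (5, 21), (5, 23), (5, 24), (5, 26), (5, 29), (5, 31), (10, 0), (10, 2), (10, 5), (10, 7), (10, 8), (10, 10), (10, 13), (10, 15), (10, 16), (10, 18), (10, 21), (10, 23), (10, 24), (10, 26), (10, 29), (10, 31), (11, 1), (11, 6), (11, 9), (11, 14), (11, 17), (11, 22), (11, 25), (11, 30), (12, 1), (12, 6), (12, 9), (12, 14), (12, 17), (12, 22), (12, 25), (12, 30), (13, 0), (13, 2), (13, 5), (13, 7), (13, 8), (13, 10), (13, 13), (13, 15), (13, 16), (13, 18), (13, 21), (13, 23), (13, 24), (13, 26), (13, 29), (13, 31)]
Holes: [(2, 0), (2, 2), (2, 5), (2, 7), (2, 8), (2, 10), (2, 13), (2, 15), (2, 16), (2, 18), (2, 21), (2, 23), (2, 24), (2, 26), (2, 29), (2, 31), (3, 1), (3, 6), (3, 9), (3, 14), (3, 17), (3, 22), (3, 25), (3, 30), (4, 1), (4, 6), (4, 9), (4, 14), (4, 17), (4, 22), (4, 25), (4, 30), (5, 0), (5, 2), (5, 5), (5, 7), (5, 8), (5, 10), (5, 13), (5, 15), (5, 16), (5, 18), (5, 21), (5, 23), (5, 24), (5, 26), (5, 29), (5, 31), (10, 0), (10, 2), (10, 5), (10, 7), (10, 8), (10, 10), (10, 13), (10, 15), (10, 16), (10, 18), (10, 21), (10, 23), (10, 24), (10, 26), (10, 29), (10, 31), (11, 1), (11, 6), (11, 9), (11, 14), (11, 17), (11, 22), (11, 25), (11, 30), (12, 1), (12, 6), (12, 9), (12, 14), (12, 17), (12, 22), (12, 25), (12, 30), (13, 0), (13, 2), (13, 5), (13, 7), (13, 8), (13, 10), (13, 13), (13, 15), (13, 16), (13, 18), (13, 21), (13, 23), (13, 24), (13, 26), (13, 29), (13, 31)]

Answer: yes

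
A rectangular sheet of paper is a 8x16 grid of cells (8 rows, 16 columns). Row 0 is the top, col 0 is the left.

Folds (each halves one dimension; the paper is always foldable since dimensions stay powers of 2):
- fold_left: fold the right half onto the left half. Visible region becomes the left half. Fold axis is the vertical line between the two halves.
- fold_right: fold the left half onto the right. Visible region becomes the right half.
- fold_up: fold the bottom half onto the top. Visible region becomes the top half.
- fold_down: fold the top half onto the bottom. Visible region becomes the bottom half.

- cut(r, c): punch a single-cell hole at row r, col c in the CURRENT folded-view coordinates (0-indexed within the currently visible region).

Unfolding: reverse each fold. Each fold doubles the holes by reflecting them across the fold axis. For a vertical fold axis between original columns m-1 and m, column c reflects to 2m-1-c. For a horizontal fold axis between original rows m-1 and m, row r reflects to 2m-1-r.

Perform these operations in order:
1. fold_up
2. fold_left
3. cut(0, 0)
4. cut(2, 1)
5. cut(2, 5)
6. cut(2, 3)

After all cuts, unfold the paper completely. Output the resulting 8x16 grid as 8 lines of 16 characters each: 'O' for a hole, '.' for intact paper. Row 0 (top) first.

Op 1 fold_up: fold axis h@4; visible region now rows[0,4) x cols[0,16) = 4x16
Op 2 fold_left: fold axis v@8; visible region now rows[0,4) x cols[0,8) = 4x8
Op 3 cut(0, 0): punch at orig (0,0); cuts so far [(0, 0)]; region rows[0,4) x cols[0,8) = 4x8
Op 4 cut(2, 1): punch at orig (2,1); cuts so far [(0, 0), (2, 1)]; region rows[0,4) x cols[0,8) = 4x8
Op 5 cut(2, 5): punch at orig (2,5); cuts so far [(0, 0), (2, 1), (2, 5)]; region rows[0,4) x cols[0,8) = 4x8
Op 6 cut(2, 3): punch at orig (2,3); cuts so far [(0, 0), (2, 1), (2, 3), (2, 5)]; region rows[0,4) x cols[0,8) = 4x8
Unfold 1 (reflect across v@8): 8 holes -> [(0, 0), (0, 15), (2, 1), (2, 3), (2, 5), (2, 10), (2, 12), (2, 14)]
Unfold 2 (reflect across h@4): 16 holes -> [(0, 0), (0, 15), (2, 1), (2, 3), (2, 5), (2, 10), (2, 12), (2, 14), (5, 1), (5, 3), (5, 5), (5, 10), (5, 12), (5, 14), (7, 0), (7, 15)]

Answer: O..............O
................
.O.O.O....O.O.O.
................
................
.O.O.O....O.O.O.
................
O..............O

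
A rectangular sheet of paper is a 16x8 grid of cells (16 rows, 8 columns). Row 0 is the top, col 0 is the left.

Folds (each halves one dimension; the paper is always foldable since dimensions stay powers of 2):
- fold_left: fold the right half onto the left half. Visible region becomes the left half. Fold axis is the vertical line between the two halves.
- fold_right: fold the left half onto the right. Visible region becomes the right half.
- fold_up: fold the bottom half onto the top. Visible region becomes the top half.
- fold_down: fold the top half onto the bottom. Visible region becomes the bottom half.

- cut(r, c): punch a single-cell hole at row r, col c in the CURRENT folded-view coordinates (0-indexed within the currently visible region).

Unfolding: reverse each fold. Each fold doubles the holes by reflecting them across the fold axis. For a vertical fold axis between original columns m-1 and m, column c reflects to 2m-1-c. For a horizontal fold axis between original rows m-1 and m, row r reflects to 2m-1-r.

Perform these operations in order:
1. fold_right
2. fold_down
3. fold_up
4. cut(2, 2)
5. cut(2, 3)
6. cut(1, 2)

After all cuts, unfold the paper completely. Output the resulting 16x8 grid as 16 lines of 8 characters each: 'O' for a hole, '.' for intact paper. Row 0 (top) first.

Answer: ........
.O....O.
OO....OO
........
........
OO....OO
.O....O.
........
........
.O....O.
OO....OO
........
........
OO....OO
.O....O.
........

Derivation:
Op 1 fold_right: fold axis v@4; visible region now rows[0,16) x cols[4,8) = 16x4
Op 2 fold_down: fold axis h@8; visible region now rows[8,16) x cols[4,8) = 8x4
Op 3 fold_up: fold axis h@12; visible region now rows[8,12) x cols[4,8) = 4x4
Op 4 cut(2, 2): punch at orig (10,6); cuts so far [(10, 6)]; region rows[8,12) x cols[4,8) = 4x4
Op 5 cut(2, 3): punch at orig (10,7); cuts so far [(10, 6), (10, 7)]; region rows[8,12) x cols[4,8) = 4x4
Op 6 cut(1, 2): punch at orig (9,6); cuts so far [(9, 6), (10, 6), (10, 7)]; region rows[8,12) x cols[4,8) = 4x4
Unfold 1 (reflect across h@12): 6 holes -> [(9, 6), (10, 6), (10, 7), (13, 6), (13, 7), (14, 6)]
Unfold 2 (reflect across h@8): 12 holes -> [(1, 6), (2, 6), (2, 7), (5, 6), (5, 7), (6, 6), (9, 6), (10, 6), (10, 7), (13, 6), (13, 7), (14, 6)]
Unfold 3 (reflect across v@4): 24 holes -> [(1, 1), (1, 6), (2, 0), (2, 1), (2, 6), (2, 7), (5, 0), (5, 1), (5, 6), (5, 7), (6, 1), (6, 6), (9, 1), (9, 6), (10, 0), (10, 1), (10, 6), (10, 7), (13, 0), (13, 1), (13, 6), (13, 7), (14, 1), (14, 6)]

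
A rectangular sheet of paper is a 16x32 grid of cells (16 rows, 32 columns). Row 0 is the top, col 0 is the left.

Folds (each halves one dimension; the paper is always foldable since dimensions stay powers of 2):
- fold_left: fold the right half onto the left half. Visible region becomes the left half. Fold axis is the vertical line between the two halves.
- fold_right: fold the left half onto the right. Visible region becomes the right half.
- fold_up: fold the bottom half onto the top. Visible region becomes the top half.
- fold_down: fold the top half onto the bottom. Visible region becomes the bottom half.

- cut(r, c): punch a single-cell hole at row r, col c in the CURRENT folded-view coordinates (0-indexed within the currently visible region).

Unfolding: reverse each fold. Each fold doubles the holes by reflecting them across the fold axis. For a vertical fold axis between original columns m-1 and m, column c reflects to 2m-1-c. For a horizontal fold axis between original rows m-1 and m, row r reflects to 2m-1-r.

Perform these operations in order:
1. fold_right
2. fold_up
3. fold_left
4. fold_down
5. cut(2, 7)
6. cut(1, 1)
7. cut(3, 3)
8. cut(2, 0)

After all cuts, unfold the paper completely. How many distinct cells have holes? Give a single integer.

Answer: 64

Derivation:
Op 1 fold_right: fold axis v@16; visible region now rows[0,16) x cols[16,32) = 16x16
Op 2 fold_up: fold axis h@8; visible region now rows[0,8) x cols[16,32) = 8x16
Op 3 fold_left: fold axis v@24; visible region now rows[0,8) x cols[16,24) = 8x8
Op 4 fold_down: fold axis h@4; visible region now rows[4,8) x cols[16,24) = 4x8
Op 5 cut(2, 7): punch at orig (6,23); cuts so far [(6, 23)]; region rows[4,8) x cols[16,24) = 4x8
Op 6 cut(1, 1): punch at orig (5,17); cuts so far [(5, 17), (6, 23)]; region rows[4,8) x cols[16,24) = 4x8
Op 7 cut(3, 3): punch at orig (7,19); cuts so far [(5, 17), (6, 23), (7, 19)]; region rows[4,8) x cols[16,24) = 4x8
Op 8 cut(2, 0): punch at orig (6,16); cuts so far [(5, 17), (6, 16), (6, 23), (7, 19)]; region rows[4,8) x cols[16,24) = 4x8
Unfold 1 (reflect across h@4): 8 holes -> [(0, 19), (1, 16), (1, 23), (2, 17), (5, 17), (6, 16), (6, 23), (7, 19)]
Unfold 2 (reflect across v@24): 16 holes -> [(0, 19), (0, 28), (1, 16), (1, 23), (1, 24), (1, 31), (2, 17), (2, 30), (5, 17), (5, 30), (6, 16), (6, 23), (6, 24), (6, 31), (7, 19), (7, 28)]
Unfold 3 (reflect across h@8): 32 holes -> [(0, 19), (0, 28), (1, 16), (1, 23), (1, 24), (1, 31), (2, 17), (2, 30), (5, 17), (5, 30), (6, 16), (6, 23), (6, 24), (6, 31), (7, 19), (7, 28), (8, 19), (8, 28), (9, 16), (9, 23), (9, 24), (9, 31), (10, 17), (10, 30), (13, 17), (13, 30), (14, 16), (14, 23), (14, 24), (14, 31), (15, 19), (15, 28)]
Unfold 4 (reflect across v@16): 64 holes -> [(0, 3), (0, 12), (0, 19), (0, 28), (1, 0), (1, 7), (1, 8), (1, 15), (1, 16), (1, 23), (1, 24), (1, 31), (2, 1), (2, 14), (2, 17), (2, 30), (5, 1), (5, 14), (5, 17), (5, 30), (6, 0), (6, 7), (6, 8), (6, 15), (6, 16), (6, 23), (6, 24), (6, 31), (7, 3), (7, 12), (7, 19), (7, 28), (8, 3), (8, 12), (8, 19), (8, 28), (9, 0), (9, 7), (9, 8), (9, 15), (9, 16), (9, 23), (9, 24), (9, 31), (10, 1), (10, 14), (10, 17), (10, 30), (13, 1), (13, 14), (13, 17), (13, 30), (14, 0), (14, 7), (14, 8), (14, 15), (14, 16), (14, 23), (14, 24), (14, 31), (15, 3), (15, 12), (15, 19), (15, 28)]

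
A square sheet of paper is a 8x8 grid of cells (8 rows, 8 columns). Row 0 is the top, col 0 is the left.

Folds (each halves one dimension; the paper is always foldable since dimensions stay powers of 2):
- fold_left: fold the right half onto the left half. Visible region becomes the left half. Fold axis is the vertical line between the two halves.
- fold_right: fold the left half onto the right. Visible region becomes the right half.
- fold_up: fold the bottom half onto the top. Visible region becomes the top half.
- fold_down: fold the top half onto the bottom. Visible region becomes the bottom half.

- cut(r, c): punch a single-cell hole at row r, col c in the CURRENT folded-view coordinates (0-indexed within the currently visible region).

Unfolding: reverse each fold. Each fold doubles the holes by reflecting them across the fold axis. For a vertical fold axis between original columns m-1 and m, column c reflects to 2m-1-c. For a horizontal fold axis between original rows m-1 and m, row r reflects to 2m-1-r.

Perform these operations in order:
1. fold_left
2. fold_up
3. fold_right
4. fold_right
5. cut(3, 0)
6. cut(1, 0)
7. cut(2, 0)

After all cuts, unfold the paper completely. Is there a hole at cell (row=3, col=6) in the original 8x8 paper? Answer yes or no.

Answer: yes

Derivation:
Op 1 fold_left: fold axis v@4; visible region now rows[0,8) x cols[0,4) = 8x4
Op 2 fold_up: fold axis h@4; visible region now rows[0,4) x cols[0,4) = 4x4
Op 3 fold_right: fold axis v@2; visible region now rows[0,4) x cols[2,4) = 4x2
Op 4 fold_right: fold axis v@3; visible region now rows[0,4) x cols[3,4) = 4x1
Op 5 cut(3, 0): punch at orig (3,3); cuts so far [(3, 3)]; region rows[0,4) x cols[3,4) = 4x1
Op 6 cut(1, 0): punch at orig (1,3); cuts so far [(1, 3), (3, 3)]; region rows[0,4) x cols[3,4) = 4x1
Op 7 cut(2, 0): punch at orig (2,3); cuts so far [(1, 3), (2, 3), (3, 3)]; region rows[0,4) x cols[3,4) = 4x1
Unfold 1 (reflect across v@3): 6 holes -> [(1, 2), (1, 3), (2, 2), (2, 3), (3, 2), (3, 3)]
Unfold 2 (reflect across v@2): 12 holes -> [(1, 0), (1, 1), (1, 2), (1, 3), (2, 0), (2, 1), (2, 2), (2, 3), (3, 0), (3, 1), (3, 2), (3, 3)]
Unfold 3 (reflect across h@4): 24 holes -> [(1, 0), (1, 1), (1, 2), (1, 3), (2, 0), (2, 1), (2, 2), (2, 3), (3, 0), (3, 1), (3, 2), (3, 3), (4, 0), (4, 1), (4, 2), (4, 3), (5, 0), (5, 1), (5, 2), (5, 3), (6, 0), (6, 1), (6, 2), (6, 3)]
Unfold 4 (reflect across v@4): 48 holes -> [(1, 0), (1, 1), (1, 2), (1, 3), (1, 4), (1, 5), (1, 6), (1, 7), (2, 0), (2, 1), (2, 2), (2, 3), (2, 4), (2, 5), (2, 6), (2, 7), (3, 0), (3, 1), (3, 2), (3, 3), (3, 4), (3, 5), (3, 6), (3, 7), (4, 0), (4, 1), (4, 2), (4, 3), (4, 4), (4, 5), (4, 6), (4, 7), (5, 0), (5, 1), (5, 2), (5, 3), (5, 4), (5, 5), (5, 6), (5, 7), (6, 0), (6, 1), (6, 2), (6, 3), (6, 4), (6, 5), (6, 6), (6, 7)]
Holes: [(1, 0), (1, 1), (1, 2), (1, 3), (1, 4), (1, 5), (1, 6), (1, 7), (2, 0), (2, 1), (2, 2), (2, 3), (2, 4), (2, 5), (2, 6), (2, 7), (3, 0), (3, 1), (3, 2), (3, 3), (3, 4), (3, 5), (3, 6), (3, 7), (4, 0), (4, 1), (4, 2), (4, 3), (4, 4), (4, 5), (4, 6), (4, 7), (5, 0), (5, 1), (5, 2), (5, 3), (5, 4), (5, 5), (5, 6), (5, 7), (6, 0), (6, 1), (6, 2), (6, 3), (6, 4), (6, 5), (6, 6), (6, 7)]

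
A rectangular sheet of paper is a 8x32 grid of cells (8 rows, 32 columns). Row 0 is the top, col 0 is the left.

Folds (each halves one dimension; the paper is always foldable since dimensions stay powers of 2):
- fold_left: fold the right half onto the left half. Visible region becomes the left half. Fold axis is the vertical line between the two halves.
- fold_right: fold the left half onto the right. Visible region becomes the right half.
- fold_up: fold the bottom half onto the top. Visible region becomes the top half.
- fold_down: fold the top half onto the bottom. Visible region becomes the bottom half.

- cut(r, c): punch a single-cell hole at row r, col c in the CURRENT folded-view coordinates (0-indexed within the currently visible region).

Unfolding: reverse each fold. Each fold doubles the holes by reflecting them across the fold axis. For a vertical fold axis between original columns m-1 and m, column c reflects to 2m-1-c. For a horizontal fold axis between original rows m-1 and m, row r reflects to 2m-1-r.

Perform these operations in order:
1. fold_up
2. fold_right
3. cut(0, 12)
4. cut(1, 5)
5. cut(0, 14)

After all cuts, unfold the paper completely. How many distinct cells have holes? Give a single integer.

Answer: 12

Derivation:
Op 1 fold_up: fold axis h@4; visible region now rows[0,4) x cols[0,32) = 4x32
Op 2 fold_right: fold axis v@16; visible region now rows[0,4) x cols[16,32) = 4x16
Op 3 cut(0, 12): punch at orig (0,28); cuts so far [(0, 28)]; region rows[0,4) x cols[16,32) = 4x16
Op 4 cut(1, 5): punch at orig (1,21); cuts so far [(0, 28), (1, 21)]; region rows[0,4) x cols[16,32) = 4x16
Op 5 cut(0, 14): punch at orig (0,30); cuts so far [(0, 28), (0, 30), (1, 21)]; region rows[0,4) x cols[16,32) = 4x16
Unfold 1 (reflect across v@16): 6 holes -> [(0, 1), (0, 3), (0, 28), (0, 30), (1, 10), (1, 21)]
Unfold 2 (reflect across h@4): 12 holes -> [(0, 1), (0, 3), (0, 28), (0, 30), (1, 10), (1, 21), (6, 10), (6, 21), (7, 1), (7, 3), (7, 28), (7, 30)]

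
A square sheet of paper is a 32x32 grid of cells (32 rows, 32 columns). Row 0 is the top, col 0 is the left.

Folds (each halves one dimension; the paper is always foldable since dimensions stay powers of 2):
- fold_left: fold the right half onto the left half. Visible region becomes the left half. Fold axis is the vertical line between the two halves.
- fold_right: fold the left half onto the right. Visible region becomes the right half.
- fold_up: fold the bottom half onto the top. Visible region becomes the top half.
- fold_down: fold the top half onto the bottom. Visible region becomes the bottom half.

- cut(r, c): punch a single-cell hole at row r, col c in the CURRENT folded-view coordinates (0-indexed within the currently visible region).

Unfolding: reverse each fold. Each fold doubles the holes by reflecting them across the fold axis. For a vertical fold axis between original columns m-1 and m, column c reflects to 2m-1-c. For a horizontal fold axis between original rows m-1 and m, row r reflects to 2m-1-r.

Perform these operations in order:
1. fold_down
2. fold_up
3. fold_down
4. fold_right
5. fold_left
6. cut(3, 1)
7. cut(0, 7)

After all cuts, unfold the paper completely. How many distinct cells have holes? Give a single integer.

Answer: 64

Derivation:
Op 1 fold_down: fold axis h@16; visible region now rows[16,32) x cols[0,32) = 16x32
Op 2 fold_up: fold axis h@24; visible region now rows[16,24) x cols[0,32) = 8x32
Op 3 fold_down: fold axis h@20; visible region now rows[20,24) x cols[0,32) = 4x32
Op 4 fold_right: fold axis v@16; visible region now rows[20,24) x cols[16,32) = 4x16
Op 5 fold_left: fold axis v@24; visible region now rows[20,24) x cols[16,24) = 4x8
Op 6 cut(3, 1): punch at orig (23,17); cuts so far [(23, 17)]; region rows[20,24) x cols[16,24) = 4x8
Op 7 cut(0, 7): punch at orig (20,23); cuts so far [(20, 23), (23, 17)]; region rows[20,24) x cols[16,24) = 4x8
Unfold 1 (reflect across v@24): 4 holes -> [(20, 23), (20, 24), (23, 17), (23, 30)]
Unfold 2 (reflect across v@16): 8 holes -> [(20, 7), (20, 8), (20, 23), (20, 24), (23, 1), (23, 14), (23, 17), (23, 30)]
Unfold 3 (reflect across h@20): 16 holes -> [(16, 1), (16, 14), (16, 17), (16, 30), (19, 7), (19, 8), (19, 23), (19, 24), (20, 7), (20, 8), (20, 23), (20, 24), (23, 1), (23, 14), (23, 17), (23, 30)]
Unfold 4 (reflect across h@24): 32 holes -> [(16, 1), (16, 14), (16, 17), (16, 30), (19, 7), (19, 8), (19, 23), (19, 24), (20, 7), (20, 8), (20, 23), (20, 24), (23, 1), (23, 14), (23, 17), (23, 30), (24, 1), (24, 14), (24, 17), (24, 30), (27, 7), (27, 8), (27, 23), (27, 24), (28, 7), (28, 8), (28, 23), (28, 24), (31, 1), (31, 14), (31, 17), (31, 30)]
Unfold 5 (reflect across h@16): 64 holes -> [(0, 1), (0, 14), (0, 17), (0, 30), (3, 7), (3, 8), (3, 23), (3, 24), (4, 7), (4, 8), (4, 23), (4, 24), (7, 1), (7, 14), (7, 17), (7, 30), (8, 1), (8, 14), (8, 17), (8, 30), (11, 7), (11, 8), (11, 23), (11, 24), (12, 7), (12, 8), (12, 23), (12, 24), (15, 1), (15, 14), (15, 17), (15, 30), (16, 1), (16, 14), (16, 17), (16, 30), (19, 7), (19, 8), (19, 23), (19, 24), (20, 7), (20, 8), (20, 23), (20, 24), (23, 1), (23, 14), (23, 17), (23, 30), (24, 1), (24, 14), (24, 17), (24, 30), (27, 7), (27, 8), (27, 23), (27, 24), (28, 7), (28, 8), (28, 23), (28, 24), (31, 1), (31, 14), (31, 17), (31, 30)]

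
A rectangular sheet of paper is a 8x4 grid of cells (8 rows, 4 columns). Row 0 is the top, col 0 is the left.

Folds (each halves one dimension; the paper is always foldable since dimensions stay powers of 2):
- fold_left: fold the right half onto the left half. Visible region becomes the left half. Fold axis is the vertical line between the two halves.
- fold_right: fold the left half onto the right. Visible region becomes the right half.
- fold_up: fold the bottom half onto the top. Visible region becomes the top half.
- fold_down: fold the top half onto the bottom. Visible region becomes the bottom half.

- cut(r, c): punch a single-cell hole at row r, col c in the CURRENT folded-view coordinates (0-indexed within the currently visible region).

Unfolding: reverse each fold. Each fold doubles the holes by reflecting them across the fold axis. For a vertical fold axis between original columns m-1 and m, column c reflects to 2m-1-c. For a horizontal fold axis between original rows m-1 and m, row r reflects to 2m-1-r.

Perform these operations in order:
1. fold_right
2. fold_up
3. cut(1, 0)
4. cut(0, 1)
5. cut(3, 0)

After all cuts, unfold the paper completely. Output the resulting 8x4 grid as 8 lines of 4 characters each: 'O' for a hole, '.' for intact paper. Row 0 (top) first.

Answer: O..O
.OO.
....
.OO.
.OO.
....
.OO.
O..O

Derivation:
Op 1 fold_right: fold axis v@2; visible region now rows[0,8) x cols[2,4) = 8x2
Op 2 fold_up: fold axis h@4; visible region now rows[0,4) x cols[2,4) = 4x2
Op 3 cut(1, 0): punch at orig (1,2); cuts so far [(1, 2)]; region rows[0,4) x cols[2,4) = 4x2
Op 4 cut(0, 1): punch at orig (0,3); cuts so far [(0, 3), (1, 2)]; region rows[0,4) x cols[2,4) = 4x2
Op 5 cut(3, 0): punch at orig (3,2); cuts so far [(0, 3), (1, 2), (3, 2)]; region rows[0,4) x cols[2,4) = 4x2
Unfold 1 (reflect across h@4): 6 holes -> [(0, 3), (1, 2), (3, 2), (4, 2), (6, 2), (7, 3)]
Unfold 2 (reflect across v@2): 12 holes -> [(0, 0), (0, 3), (1, 1), (1, 2), (3, 1), (3, 2), (4, 1), (4, 2), (6, 1), (6, 2), (7, 0), (7, 3)]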